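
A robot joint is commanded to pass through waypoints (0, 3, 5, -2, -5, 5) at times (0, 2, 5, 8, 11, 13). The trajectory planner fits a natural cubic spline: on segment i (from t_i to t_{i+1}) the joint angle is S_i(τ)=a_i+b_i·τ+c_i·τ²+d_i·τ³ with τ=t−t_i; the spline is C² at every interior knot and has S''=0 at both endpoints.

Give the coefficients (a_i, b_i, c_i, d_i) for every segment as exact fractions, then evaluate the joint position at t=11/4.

Δ: Δ0=3/2, Δ1=2/3, Δ2=-7/3, Δ3=-1, Δ4=5
row 1: diag=10, rhs=-5; c'=3/10, d'=-1/2
row 2: denom=12−3·3/10=111/10; d'=(-18−3·-1/2)/(111/10)=-55/37
row 3: denom=12−3·10/37=414/37; d'=(8−3·-55/37)/(414/37)=461/414
row 4: denom=10−3·37/138=423/46; d'=(36−3·461/414)/(423/46)=4507/1269
back: M4=4507/1269
back: M3=461/414−37/138·4507/1269=614/3807
back: M2=-55/37−10/37·614/3807=-5825/3807
back: M1=-1/2−3/10·-5825/3807=-52/1269
M: M0=0, M1=-52/1269, M2=-5825/3807, M3=614/3807, M4=4507/1269, M5=0
seg 0: a=0, c=M0/2=0, d=(M1−M0)/(6·2)=-13/3807, b=Δ0−h0·(2M0+M1)/6=11525/7614
seg 1: a=3, c=M1/2=-26/1269, d=(M2−M1)/(6·3)=-5669/68526, b=Δ1−h1·(2M1+M2)/6=11213/7614
seg 2: a=5, c=M2/2=-5825/7614, d=(M3−M2)/(6·3)=137/1458, b=Δ2−h2·(2M2+M3)/6=-3365/3807
seg 3: a=-2, c=M3/2=307/3807, d=(M4−M3)/(6·3)=12907/68526, b=Δ3−h3·(2M3+M4)/6=-22363/7614
seg 4: a=-5, c=M4/2=4507/2538, d=(M5−M4)/(6·2)=-4507/15228, b=Δ4−h4·(2M4+M5)/6=10021/3807
t_q=11/4 → seg 1, τ=3/4; S=3+11213/7614·τ+-26/1269·τ²+-5669/68526·τ³=219721/54144

  seg 0: a=0 b=11525/7614 c=0 d=-13/3807
  seg 1: a=3 b=11213/7614 c=-26/1269 d=-5669/68526
  seg 2: a=5 b=-3365/3807 c=-5825/7614 d=137/1458
  seg 3: a=-2 b=-22363/7614 c=307/3807 d=12907/68526
  seg 4: a=-5 b=10021/3807 c=4507/2538 d=-4507/15228
S(11/4) = 219721/54144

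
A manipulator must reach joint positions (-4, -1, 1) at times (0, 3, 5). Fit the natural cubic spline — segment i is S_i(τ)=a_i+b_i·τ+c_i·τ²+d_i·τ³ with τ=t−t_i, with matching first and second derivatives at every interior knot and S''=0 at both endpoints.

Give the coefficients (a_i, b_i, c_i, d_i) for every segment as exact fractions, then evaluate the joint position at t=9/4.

  seg 0: a=-4 b=1 c=0 d=0
  seg 1: a=-1 b=1 c=0 d=0
S(9/4) = -7/4

Δ: Δ0=1, Δ1=1
row 1: diag=10, rhs=0; c'=1/5, d'=0
back: M1=0
M: M0=0, M1=0, M2=0
seg 0: a=-4, c=M0/2=0, d=(M1−M0)/(6·3)=0, b=Δ0−h0·(2M0+M1)/6=1
seg 1: a=-1, c=M1/2=0, d=(M2−M1)/(6·2)=0, b=Δ1−h1·(2M1+M2)/6=1
t_q=9/4 → seg 0, τ=9/4; S=-4+1·τ+0·τ²+0·τ³=-7/4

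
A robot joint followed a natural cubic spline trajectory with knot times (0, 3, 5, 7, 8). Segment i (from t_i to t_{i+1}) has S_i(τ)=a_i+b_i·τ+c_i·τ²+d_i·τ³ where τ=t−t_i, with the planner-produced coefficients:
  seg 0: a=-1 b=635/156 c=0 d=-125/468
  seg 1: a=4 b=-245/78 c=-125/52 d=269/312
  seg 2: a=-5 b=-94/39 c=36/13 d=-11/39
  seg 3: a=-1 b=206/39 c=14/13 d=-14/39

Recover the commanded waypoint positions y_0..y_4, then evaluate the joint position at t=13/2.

y_0=-1 y_1=4 y_2=-5 y_3=-1 y_4=5
S(13/2) = -347/104

y_0 = S_0(0) = a_0 = -1
y_1 = S_1(0) = a_1 = 4
y_2 = S_2(0) = a_2 = -5
y_3 = S_3(0) = a_3 = -1
y_4 = S_3(1) = 5
t_q=13/2 is in segment 2 (τ=3/2); S_2(τ)=-347/104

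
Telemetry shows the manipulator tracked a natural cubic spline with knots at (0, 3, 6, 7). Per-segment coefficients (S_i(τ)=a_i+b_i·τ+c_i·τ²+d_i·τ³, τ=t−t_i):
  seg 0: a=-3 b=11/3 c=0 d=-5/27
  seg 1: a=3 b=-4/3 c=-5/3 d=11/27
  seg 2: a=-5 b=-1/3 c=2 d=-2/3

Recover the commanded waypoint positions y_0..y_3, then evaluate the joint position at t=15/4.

y_0=-3 y_1=3 y_2=-5 y_3=-4
S(15/4) = 79/64

y_0 = S_0(0) = a_0 = -3
y_1 = S_1(0) = a_1 = 3
y_2 = S_2(0) = a_2 = -5
y_3 = S_2(1) = -4
t_q=15/4 is in segment 1 (τ=3/4); S_1(τ)=79/64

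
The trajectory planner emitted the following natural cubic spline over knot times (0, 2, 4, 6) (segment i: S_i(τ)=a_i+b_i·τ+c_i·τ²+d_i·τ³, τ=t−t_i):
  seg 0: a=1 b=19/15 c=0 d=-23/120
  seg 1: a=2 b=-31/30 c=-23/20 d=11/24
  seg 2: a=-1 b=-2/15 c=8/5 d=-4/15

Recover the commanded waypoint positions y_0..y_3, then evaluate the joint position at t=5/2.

y_0=1 y_1=2 y_2=-1 y_3=3
S(5/2) = 401/320

y_0 = S_0(0) = a_0 = 1
y_1 = S_1(0) = a_1 = 2
y_2 = S_2(0) = a_2 = -1
y_3 = S_2(2) = 3
t_q=5/2 is in segment 1 (τ=1/2); S_1(τ)=401/320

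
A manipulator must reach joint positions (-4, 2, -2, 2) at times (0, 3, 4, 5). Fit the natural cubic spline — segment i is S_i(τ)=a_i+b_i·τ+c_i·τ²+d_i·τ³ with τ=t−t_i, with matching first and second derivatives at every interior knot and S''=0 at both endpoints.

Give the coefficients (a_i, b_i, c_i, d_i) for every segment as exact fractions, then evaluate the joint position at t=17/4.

Δ: Δ0=2, Δ1=-4, Δ2=4
row 1: diag=8, rhs=-36; c'=1/8, d'=-9/2
row 2: denom=4−1·1/8=31/8; d'=(48−1·-9/2)/(31/8)=420/31
back: M2=420/31
back: M1=-9/2−1/8·420/31=-192/31
M: M0=0, M1=-192/31, M2=420/31, M3=0
seg 0: a=-4, c=M0/2=0, d=(M1−M0)/(6·3)=-32/93, b=Δ0−h0·(2M0+M1)/6=158/31
seg 1: a=2, c=M1/2=-96/31, d=(M2−M1)/(6·1)=102/31, b=Δ1−h1·(2M1+M2)/6=-130/31
seg 2: a=-2, c=M2/2=210/31, d=(M3−M2)/(6·1)=-70/31, b=Δ2−h2·(2M2+M3)/6=-16/31
t_q=17/4 → seg 2, τ=1/4; S=-2+-16/31·τ+210/31·τ²+-70/31·τ³=-1727/992

  seg 0: a=-4 b=158/31 c=0 d=-32/93
  seg 1: a=2 b=-130/31 c=-96/31 d=102/31
  seg 2: a=-2 b=-16/31 c=210/31 d=-70/31
S(17/4) = -1727/992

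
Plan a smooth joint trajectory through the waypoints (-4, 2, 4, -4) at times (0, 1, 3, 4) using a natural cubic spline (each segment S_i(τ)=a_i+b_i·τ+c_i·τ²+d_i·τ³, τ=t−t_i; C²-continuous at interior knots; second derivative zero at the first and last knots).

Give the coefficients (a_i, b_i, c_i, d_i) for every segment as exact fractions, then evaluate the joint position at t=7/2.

Δ: Δ0=6, Δ1=1, Δ2=-8
row 1: diag=6, rhs=-30; c'=1/3, d'=-5
row 2: denom=6−2·1/3=16/3; d'=(-54−2·-5)/(16/3)=-33/4
back: M2=-33/4
back: M1=-5−1/3·-33/4=-9/4
M: M0=0, M1=-9/4, M2=-33/4, M3=0
seg 0: a=-4, c=M0/2=0, d=(M1−M0)/(6·1)=-3/8, b=Δ0−h0·(2M0+M1)/6=51/8
seg 1: a=2, c=M1/2=-9/8, d=(M2−M1)/(6·2)=-1/2, b=Δ1−h1·(2M1+M2)/6=21/4
seg 2: a=4, c=M2/2=-33/8, d=(M3−M2)/(6·1)=11/8, b=Δ2−h2·(2M2+M3)/6=-21/4
t_q=7/2 → seg 2, τ=1/2; S=4+-21/4·τ+-33/8·τ²+11/8·τ³=33/64

  seg 0: a=-4 b=51/8 c=0 d=-3/8
  seg 1: a=2 b=21/4 c=-9/8 d=-1/2
  seg 2: a=4 b=-21/4 c=-33/8 d=11/8
S(7/2) = 33/64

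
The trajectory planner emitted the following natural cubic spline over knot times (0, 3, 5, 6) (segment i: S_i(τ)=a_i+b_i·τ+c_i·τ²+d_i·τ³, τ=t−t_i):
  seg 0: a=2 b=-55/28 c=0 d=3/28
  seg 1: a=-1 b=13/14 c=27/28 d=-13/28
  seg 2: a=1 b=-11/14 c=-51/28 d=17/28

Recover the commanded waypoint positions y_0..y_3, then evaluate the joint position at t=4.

y_0 = S_0(0) = a_0 = 2
y_1 = S_1(0) = a_1 = -1
y_2 = S_2(0) = a_2 = 1
y_3 = S_2(1) = -1
t_q=4 is in segment 1 (τ=1); S_1(τ)=3/7

y_0=2 y_1=-1 y_2=1 y_3=-1
S(4) = 3/7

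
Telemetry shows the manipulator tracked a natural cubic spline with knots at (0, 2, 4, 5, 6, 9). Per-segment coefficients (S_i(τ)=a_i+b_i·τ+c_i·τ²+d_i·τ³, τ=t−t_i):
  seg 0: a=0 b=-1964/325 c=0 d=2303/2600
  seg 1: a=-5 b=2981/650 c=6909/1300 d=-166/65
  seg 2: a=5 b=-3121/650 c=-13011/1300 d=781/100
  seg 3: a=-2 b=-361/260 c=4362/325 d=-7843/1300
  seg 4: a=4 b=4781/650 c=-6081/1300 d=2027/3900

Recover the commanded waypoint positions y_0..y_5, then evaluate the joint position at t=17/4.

y_0=0 y_1=-5 y_2=5 y_3=-2 y_4=4 y_5=-2
S(17/4) = 274237/83200

y_0 = S_0(0) = a_0 = 0
y_1 = S_1(0) = a_1 = -5
y_2 = S_2(0) = a_2 = 5
y_3 = S_3(0) = a_3 = -2
y_4 = S_4(0) = a_4 = 4
y_5 = S_4(3) = -2
t_q=17/4 is in segment 2 (τ=1/4); S_2(τ)=274237/83200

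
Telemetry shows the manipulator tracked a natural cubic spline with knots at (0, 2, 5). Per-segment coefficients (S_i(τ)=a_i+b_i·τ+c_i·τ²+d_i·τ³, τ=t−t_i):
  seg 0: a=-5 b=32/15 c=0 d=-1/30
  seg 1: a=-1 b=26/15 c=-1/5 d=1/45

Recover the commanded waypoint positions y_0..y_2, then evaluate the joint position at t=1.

y_0=-5 y_1=-1 y_2=3
S(1) = -29/10

y_0 = S_0(0) = a_0 = -5
y_1 = S_1(0) = a_1 = -1
y_2 = S_1(3) = 3
t_q=1 is in segment 0 (τ=1); S_0(τ)=-29/10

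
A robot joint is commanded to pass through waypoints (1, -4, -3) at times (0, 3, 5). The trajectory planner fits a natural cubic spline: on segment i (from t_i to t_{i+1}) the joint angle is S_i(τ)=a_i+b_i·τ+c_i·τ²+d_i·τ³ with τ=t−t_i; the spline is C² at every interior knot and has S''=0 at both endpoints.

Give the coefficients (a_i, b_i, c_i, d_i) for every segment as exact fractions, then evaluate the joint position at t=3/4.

Δ: Δ0=-5/3, Δ1=1/2
row 1: diag=10, rhs=13; c'=1/5, d'=13/10
back: M1=13/10
M: M0=0, M1=13/10, M2=0
seg 0: a=1, c=M0/2=0, d=(M1−M0)/(6·3)=13/180, b=Δ0−h0·(2M0+M1)/6=-139/60
seg 1: a=-4, c=M1/2=13/20, d=(M2−M1)/(6·2)=-13/120, b=Δ1−h1·(2M1+M2)/6=-11/30
t_q=3/4 → seg 0, τ=3/4; S=1+-139/60·τ+0·τ²+13/180·τ³=-181/256

  seg 0: a=1 b=-139/60 c=0 d=13/180
  seg 1: a=-4 b=-11/30 c=13/20 d=-13/120
S(3/4) = -181/256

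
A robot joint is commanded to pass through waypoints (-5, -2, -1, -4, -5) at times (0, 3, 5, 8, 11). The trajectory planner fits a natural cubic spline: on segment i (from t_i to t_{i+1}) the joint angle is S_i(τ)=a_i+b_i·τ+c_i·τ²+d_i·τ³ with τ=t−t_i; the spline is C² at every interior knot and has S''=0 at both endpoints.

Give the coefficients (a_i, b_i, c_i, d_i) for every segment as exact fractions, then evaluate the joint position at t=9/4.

Δ: Δ0=1, Δ1=1/2, Δ2=-1, Δ3=-1/3
row 1: diag=10, rhs=-3; c'=1/5, d'=-3/10
row 2: denom=10−2·1/5=48/5; d'=(-9−2·-3/10)/(48/5)=-7/8
row 3: denom=12−3·5/16=177/16; d'=(4−3·-7/8)/(177/16)=106/177
back: M3=106/177
back: M2=-7/8−5/16·106/177=-188/177
back: M1=-3/10−1/5·-188/177=-31/354
M: M0=0, M1=-31/354, M2=-188/177, M3=106/177, M4=0
seg 0: a=-5, c=M0/2=0, d=(M1−M0)/(6·3)=-31/6372, b=Δ0−h0·(2M0+M1)/6=739/708
seg 1: a=-2, c=M1/2=-31/708, d=(M2−M1)/(6·2)=-115/1416, b=Δ1−h1·(2M1+M2)/6=323/354
seg 2: a=-1, c=M2/2=-94/177, d=(M3−M2)/(6·3)=49/531, b=Δ2−h2·(2M2+M3)/6=-14/59
seg 3: a=-4, c=M3/2=53/177, d=(M4−M3)/(6·3)=-53/1593, b=Δ3−h3·(2M3+M4)/6=-55/59
t_q=9/4 → seg 0, τ=9/4; S=-5+739/708·τ+0·τ²+-31/6372·τ³=-40885/15104

  seg 0: a=-5 b=739/708 c=0 d=-31/6372
  seg 1: a=-2 b=323/354 c=-31/708 d=-115/1416
  seg 2: a=-1 b=-14/59 c=-94/177 d=49/531
  seg 3: a=-4 b=-55/59 c=53/177 d=-53/1593
S(9/4) = -40885/15104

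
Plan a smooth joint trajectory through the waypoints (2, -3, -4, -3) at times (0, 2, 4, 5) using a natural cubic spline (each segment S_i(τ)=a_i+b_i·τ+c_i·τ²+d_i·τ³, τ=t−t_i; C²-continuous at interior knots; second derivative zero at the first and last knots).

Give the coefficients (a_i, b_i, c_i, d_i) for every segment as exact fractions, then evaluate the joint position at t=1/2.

Δ: Δ0=-5/2, Δ1=-1/2, Δ2=1
row 1: diag=8, rhs=12; c'=1/4, d'=3/2
row 2: denom=6−2·1/4=11/2; d'=(9−2·3/2)/(11/2)=12/11
back: M2=12/11
back: M1=3/2−1/4·12/11=27/22
M: M0=0, M1=27/22, M2=12/11, M3=0
seg 0: a=2, c=M0/2=0, d=(M1−M0)/(6·2)=9/88, b=Δ0−h0·(2M0+M1)/6=-32/11
seg 1: a=-3, c=M1/2=27/44, d=(M2−M1)/(6·2)=-1/88, b=Δ1−h1·(2M1+M2)/6=-37/22
seg 2: a=-4, c=M2/2=6/11, d=(M3−M2)/(6·1)=-2/11, b=Δ2−h2·(2M2+M3)/6=7/11
t_q=1/2 → seg 0, τ=1/2; S=2+-32/11·τ+0·τ²+9/88·τ³=393/704

  seg 0: a=2 b=-32/11 c=0 d=9/88
  seg 1: a=-3 b=-37/22 c=27/44 d=-1/88
  seg 2: a=-4 b=7/11 c=6/11 d=-2/11
S(1/2) = 393/704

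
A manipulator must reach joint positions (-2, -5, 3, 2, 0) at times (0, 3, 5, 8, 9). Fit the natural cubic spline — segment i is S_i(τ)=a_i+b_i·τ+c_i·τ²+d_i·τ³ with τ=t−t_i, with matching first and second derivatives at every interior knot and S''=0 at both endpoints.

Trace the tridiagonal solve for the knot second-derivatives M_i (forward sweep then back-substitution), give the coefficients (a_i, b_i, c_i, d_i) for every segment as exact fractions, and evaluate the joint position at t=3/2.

Δ: Δ0=-1, Δ1=4, Δ2=-1/3, Δ3=-2
row 1: diag=10, rhs=30; c'=1/5, d'=3
row 2: denom=10−2·1/5=48/5; d'=(-26−2·3)/(48/5)=-10/3
row 3: denom=8−3·5/16=113/16; d'=(-10−3·-10/3)/(113/16)=0
back: M3=0
back: M2=-10/3−5/16·0=-10/3
back: M1=3−1/5·-10/3=11/3
M: M0=0, M1=11/3, M2=-10/3, M3=0, M4=0
seg 0: a=-2, c=M0/2=0, d=(M1−M0)/(6·3)=11/54, b=Δ0−h0·(2M0+M1)/6=-17/6
seg 1: a=-5, c=M1/2=11/6, d=(M2−M1)/(6·2)=-7/12, b=Δ1−h1·(2M1+M2)/6=8/3
seg 2: a=3, c=M2/2=-5/3, d=(M3−M2)/(6·3)=5/27, b=Δ2−h2·(2M2+M3)/6=3
seg 3: a=2, c=M3/2=0, d=(M4−M3)/(6·1)=0, b=Δ3−h3·(2M3+M4)/6=-2
t_q=3/2 → seg 0, τ=3/2; S=-2+-17/6·τ+0·τ²+11/54·τ³=-89/16

  seg 0: a=-2 b=-17/6 c=0 d=11/54
  seg 1: a=-5 b=8/3 c=11/6 d=-7/12
  seg 2: a=3 b=3 c=-5/3 d=5/27
  seg 3: a=2 b=-2 c=0 d=0
S(3/2) = -89/16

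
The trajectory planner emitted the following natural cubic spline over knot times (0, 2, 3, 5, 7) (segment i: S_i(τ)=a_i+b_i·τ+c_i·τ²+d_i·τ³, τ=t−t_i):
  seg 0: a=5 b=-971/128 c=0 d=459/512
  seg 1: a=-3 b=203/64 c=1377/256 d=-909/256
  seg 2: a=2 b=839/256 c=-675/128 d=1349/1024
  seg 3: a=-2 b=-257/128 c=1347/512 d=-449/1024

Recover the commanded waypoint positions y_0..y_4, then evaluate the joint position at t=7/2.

y_0=5 y_1=-3 y_2=2 y_3=-2 y_4=1
S(7/2) = 20357/8192

y_0 = S_0(0) = a_0 = 5
y_1 = S_1(0) = a_1 = -3
y_2 = S_2(0) = a_2 = 2
y_3 = S_3(0) = a_3 = -2
y_4 = S_3(2) = 1
t_q=7/2 is in segment 2 (τ=1/2); S_2(τ)=20357/8192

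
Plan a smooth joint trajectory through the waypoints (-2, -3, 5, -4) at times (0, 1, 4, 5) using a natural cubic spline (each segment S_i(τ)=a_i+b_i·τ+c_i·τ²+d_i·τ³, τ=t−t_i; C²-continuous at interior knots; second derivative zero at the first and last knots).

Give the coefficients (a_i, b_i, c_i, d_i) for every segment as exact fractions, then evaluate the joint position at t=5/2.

  seg 0: a=-2 b=-358/165 c=0 d=193/165
  seg 1: a=-3 b=221/165 c=193/55 d=-46/45
  seg 2: a=5 b=-859/165 c=-313/55 d=313/165
S(5/2) = 38/11

Δ: Δ0=-1, Δ1=8/3, Δ2=-9
row 1: diag=8, rhs=22; c'=3/8, d'=11/4
row 2: denom=8−3·3/8=55/8; d'=(-70−3·11/4)/(55/8)=-626/55
back: M2=-626/55
back: M1=11/4−3/8·-626/55=386/55
M: M0=0, M1=386/55, M2=-626/55, M3=0
seg 0: a=-2, c=M0/2=0, d=(M1−M0)/(6·1)=193/165, b=Δ0−h0·(2M0+M1)/6=-358/165
seg 1: a=-3, c=M1/2=193/55, d=(M2−M1)/(6·3)=-46/45, b=Δ1−h1·(2M1+M2)/6=221/165
seg 2: a=5, c=M2/2=-313/55, d=(M3−M2)/(6·1)=313/165, b=Δ2−h2·(2M2+M3)/6=-859/165
t_q=5/2 → seg 1, τ=3/2; S=-3+221/165·τ+193/55·τ²+-46/45·τ³=38/11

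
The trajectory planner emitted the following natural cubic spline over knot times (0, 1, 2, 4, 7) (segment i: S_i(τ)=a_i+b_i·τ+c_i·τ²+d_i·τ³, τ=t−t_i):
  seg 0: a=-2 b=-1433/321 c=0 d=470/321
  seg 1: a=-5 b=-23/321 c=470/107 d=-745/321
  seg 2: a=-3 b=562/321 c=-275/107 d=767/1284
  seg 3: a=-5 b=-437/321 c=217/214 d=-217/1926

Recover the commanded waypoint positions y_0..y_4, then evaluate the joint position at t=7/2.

y_0=-2 y_1=-5 y_2=-3 y_3=-5 y_4=-3
S(7/2) = -14177/3424

y_0 = S_0(0) = a_0 = -2
y_1 = S_1(0) = a_1 = -5
y_2 = S_2(0) = a_2 = -3
y_3 = S_3(0) = a_3 = -5
y_4 = S_3(3) = -3
t_q=7/2 is in segment 2 (τ=3/2); S_2(τ)=-14177/3424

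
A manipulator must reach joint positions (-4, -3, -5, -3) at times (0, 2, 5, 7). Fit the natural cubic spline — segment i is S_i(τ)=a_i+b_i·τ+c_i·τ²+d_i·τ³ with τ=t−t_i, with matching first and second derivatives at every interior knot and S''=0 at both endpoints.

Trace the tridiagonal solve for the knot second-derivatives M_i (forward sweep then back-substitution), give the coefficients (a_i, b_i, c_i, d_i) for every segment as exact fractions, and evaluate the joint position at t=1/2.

  seg 0: a=-4 b=473/546 c=0 d=-25/273
  seg 1: a=-3 b=-127/546 c=-50/91 d=17/126
  seg 2: a=-5 b=31/273 c=121/182 d=-121/1092
S(1/2) = -2605/728

Δ: Δ0=1/2, Δ1=-2/3, Δ2=1
row 1: diag=10, rhs=-7; c'=3/10, d'=-7/10
row 2: denom=10−3·3/10=91/10; d'=(10−3·-7/10)/(91/10)=121/91
back: M2=121/91
back: M1=-7/10−3/10·121/91=-100/91
M: M0=0, M1=-100/91, M2=121/91, M3=0
seg 0: a=-4, c=M0/2=0, d=(M1−M0)/(6·2)=-25/273, b=Δ0−h0·(2M0+M1)/6=473/546
seg 1: a=-3, c=M1/2=-50/91, d=(M2−M1)/(6·3)=17/126, b=Δ1−h1·(2M1+M2)/6=-127/546
seg 2: a=-5, c=M2/2=121/182, d=(M3−M2)/(6·2)=-121/1092, b=Δ2−h2·(2M2+M3)/6=31/273
t_q=1/2 → seg 0, τ=1/2; S=-4+473/546·τ+0·τ²+-25/273·τ³=-2605/728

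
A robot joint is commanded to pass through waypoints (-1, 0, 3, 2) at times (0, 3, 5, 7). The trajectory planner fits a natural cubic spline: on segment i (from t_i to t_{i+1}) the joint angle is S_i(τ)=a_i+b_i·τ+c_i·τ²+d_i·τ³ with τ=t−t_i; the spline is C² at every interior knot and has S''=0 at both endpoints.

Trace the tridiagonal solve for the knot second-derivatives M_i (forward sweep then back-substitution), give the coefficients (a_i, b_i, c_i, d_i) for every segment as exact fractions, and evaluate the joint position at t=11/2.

Δ: Δ0=1/3, Δ1=3/2, Δ2=-1/2
row 1: diag=10, rhs=7; c'=1/5, d'=7/10
row 2: denom=8−2·1/5=38/5; d'=(-12−2·7/10)/(38/5)=-67/38
back: M2=-67/38
back: M1=7/10−1/5·-67/38=20/19
M: M0=0, M1=20/19, M2=-67/38, M3=0
seg 0: a=-1, c=M0/2=0, d=(M1−M0)/(6·3)=10/171, b=Δ0−h0·(2M0+M1)/6=-11/57
seg 1: a=0, c=M1/2=10/19, d=(M2−M1)/(6·2)=-107/456, b=Δ1−h1·(2M1+M2)/6=79/57
seg 2: a=3, c=M2/2=-67/76, d=(M3−M2)/(6·2)=67/456, b=Δ2−h2·(2M2+M3)/6=77/114
t_q=11/2 → seg 2, τ=1/2; S=3+77/114·τ+-67/76·τ²+67/456·τ³=3813/1216

  seg 0: a=-1 b=-11/57 c=0 d=10/171
  seg 1: a=0 b=79/57 c=10/19 d=-107/456
  seg 2: a=3 b=77/114 c=-67/76 d=67/456
S(11/2) = 3813/1216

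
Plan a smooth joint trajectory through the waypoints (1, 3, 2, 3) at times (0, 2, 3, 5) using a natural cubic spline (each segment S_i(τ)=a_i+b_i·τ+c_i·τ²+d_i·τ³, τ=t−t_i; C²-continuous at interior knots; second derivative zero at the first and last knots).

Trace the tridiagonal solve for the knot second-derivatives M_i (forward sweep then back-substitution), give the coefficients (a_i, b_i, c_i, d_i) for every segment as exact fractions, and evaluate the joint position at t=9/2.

Δ: Δ0=1, Δ1=-1, Δ2=1/2
row 1: diag=6, rhs=-12; c'=1/6, d'=-2
row 2: denom=6−1·1/6=35/6; d'=(9−1·-2)/(35/6)=66/35
back: M2=66/35
back: M1=-2−1/6·66/35=-81/35
M: M0=0, M1=-81/35, M2=66/35, M3=0
seg 0: a=1, c=M0/2=0, d=(M1−M0)/(6·2)=-27/140, b=Δ0−h0·(2M0+M1)/6=62/35
seg 1: a=3, c=M1/2=-81/70, d=(M2−M1)/(6·1)=7/10, b=Δ1−h1·(2M1+M2)/6=-19/35
seg 2: a=2, c=M2/2=33/35, d=(M3−M2)/(6·2)=-11/70, b=Δ2−h2·(2M2+M3)/6=-53/70
t_q=9/2 → seg 2, τ=3/2; S=2+-53/70·τ+33/35·τ²+-11/70·τ³=275/112

  seg 0: a=1 b=62/35 c=0 d=-27/140
  seg 1: a=3 b=-19/35 c=-81/70 d=7/10
  seg 2: a=2 b=-53/70 c=33/35 d=-11/70
S(9/2) = 275/112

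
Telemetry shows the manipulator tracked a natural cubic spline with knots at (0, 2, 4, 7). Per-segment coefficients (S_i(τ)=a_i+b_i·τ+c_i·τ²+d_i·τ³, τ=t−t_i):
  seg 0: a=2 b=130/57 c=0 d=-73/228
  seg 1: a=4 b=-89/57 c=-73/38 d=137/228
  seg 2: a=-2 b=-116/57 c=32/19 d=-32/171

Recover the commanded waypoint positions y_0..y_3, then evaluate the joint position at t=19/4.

y_0=2 y_1=4 y_2=-2 y_3=2
S(19/4) = -101/38

y_0 = S_0(0) = a_0 = 2
y_1 = S_1(0) = a_1 = 4
y_2 = S_2(0) = a_2 = -2
y_3 = S_2(3) = 2
t_q=19/4 is in segment 2 (τ=3/4); S_2(τ)=-101/38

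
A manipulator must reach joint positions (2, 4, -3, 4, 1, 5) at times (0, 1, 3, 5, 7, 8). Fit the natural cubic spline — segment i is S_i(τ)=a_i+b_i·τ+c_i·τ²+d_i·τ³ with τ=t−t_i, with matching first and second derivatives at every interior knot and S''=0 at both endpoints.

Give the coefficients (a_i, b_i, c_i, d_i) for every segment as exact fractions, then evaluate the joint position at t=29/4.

  seg 0: a=2 b=771/224 c=0 d=-323/224
  seg 1: a=4 b=-99/112 c=-969/224 d=169/112
  seg 2: a=-3 b=-9/112 c=1059/224 d=-47/32
  seg 3: a=4 b=135/112 c=-915/224 d=153/112
  seg 4: a=1 b=141/112 c=921/224 d=-307/224
S(29/4) = 3175/2048

Δ: Δ0=2, Δ1=-7/2, Δ2=7/2, Δ3=-3/2, Δ4=4
row 1: diag=6, rhs=-33; c'=1/3, d'=-11/2
row 2: denom=8−2·1/3=22/3; d'=(42−2·-11/2)/(22/3)=159/22
row 3: denom=8−2·3/11=82/11; d'=(-30−2·159/22)/(82/11)=-489/82
row 4: denom=6−2·11/41=224/41; d'=(33−2·-489/82)/(224/41)=921/112
back: M4=921/112
back: M3=-489/82−11/41·921/112=-915/112
back: M2=159/22−3/11·-915/112=1059/112
back: M1=-11/2−1/3·1059/112=-969/112
M: M0=0, M1=-969/112, M2=1059/112, M3=-915/112, M4=921/112, M5=0
seg 0: a=2, c=M0/2=0, d=(M1−M0)/(6·1)=-323/224, b=Δ0−h0·(2M0+M1)/6=771/224
seg 1: a=4, c=M1/2=-969/224, d=(M2−M1)/(6·2)=169/112, b=Δ1−h1·(2M1+M2)/6=-99/112
seg 2: a=-3, c=M2/2=1059/224, d=(M3−M2)/(6·2)=-47/32, b=Δ2−h2·(2M2+M3)/6=-9/112
seg 3: a=4, c=M3/2=-915/224, d=(M4−M3)/(6·2)=153/112, b=Δ3−h3·(2M3+M4)/6=135/112
seg 4: a=1, c=M4/2=921/224, d=(M5−M4)/(6·1)=-307/224, b=Δ4−h4·(2M4+M5)/6=141/112
t_q=29/4 → seg 4, τ=1/4; S=1+141/112·τ+921/224·τ²+-307/224·τ³=3175/2048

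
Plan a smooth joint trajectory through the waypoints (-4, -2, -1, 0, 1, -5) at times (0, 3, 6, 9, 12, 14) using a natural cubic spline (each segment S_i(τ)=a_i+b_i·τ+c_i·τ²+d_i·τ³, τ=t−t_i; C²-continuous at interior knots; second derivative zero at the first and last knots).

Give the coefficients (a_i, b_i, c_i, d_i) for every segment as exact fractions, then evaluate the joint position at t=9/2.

  seg 0: a=-4 b=1138/1545 c=0 d=-4/515
  seg 1: a=-2 b=814/1545 c=-36/515 d=5/2781
  seg 2: a=-1 b=241/1545 c=-83/1545 d=523/13905
  seg 3: a=0 b=1312/1545 c=88/309 d=-2117/13905
  seg 4: a=1 b=-2399/1545 c=-559/515 d=559/3090
S(9/2) = -5607/4120

Δ: Δ0=2/3, Δ1=1/3, Δ2=1/3, Δ3=1/3, Δ4=-3
row 1: diag=12, rhs=-2; c'=1/4, d'=-1/6
row 2: denom=12−3·1/4=45/4; d'=(0−3·-1/6)/(45/4)=2/45
row 3: denom=12−3·4/15=56/5; d'=(0−3·2/45)/(56/5)=-1/84
row 4: denom=10−3·15/56=515/56; d'=(-20−3·-1/84)/(515/56)=-1118/515
back: M4=-1118/515
back: M3=-1/84−15/56·-1118/515=176/309
back: M2=2/45−4/15·176/309=-166/1545
back: M1=-1/6−1/4·-166/1545=-72/515
M: M0=0, M1=-72/515, M2=-166/1545, M3=176/309, M4=-1118/515, M5=0
seg 0: a=-4, c=M0/2=0, d=(M1−M0)/(6·3)=-4/515, b=Δ0−h0·(2M0+M1)/6=1138/1545
seg 1: a=-2, c=M1/2=-36/515, d=(M2−M1)/(6·3)=5/2781, b=Δ1−h1·(2M1+M2)/6=814/1545
seg 2: a=-1, c=M2/2=-83/1545, d=(M3−M2)/(6·3)=523/13905, b=Δ2−h2·(2M2+M3)/6=241/1545
seg 3: a=0, c=M3/2=88/309, d=(M4−M3)/(6·3)=-2117/13905, b=Δ3−h3·(2M3+M4)/6=1312/1545
seg 4: a=1, c=M4/2=-559/515, d=(M5−M4)/(6·2)=559/3090, b=Δ4−h4·(2M4+M5)/6=-2399/1545
t_q=9/2 → seg 1, τ=3/2; S=-2+814/1545·τ+-36/515·τ²+5/2781·τ³=-5607/4120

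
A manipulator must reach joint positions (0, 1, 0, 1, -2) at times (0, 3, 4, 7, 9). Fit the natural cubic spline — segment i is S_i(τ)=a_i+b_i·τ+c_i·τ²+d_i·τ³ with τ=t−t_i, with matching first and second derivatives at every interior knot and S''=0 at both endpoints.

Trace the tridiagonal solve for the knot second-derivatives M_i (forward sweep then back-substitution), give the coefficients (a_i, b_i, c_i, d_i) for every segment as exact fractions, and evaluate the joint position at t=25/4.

  seg 0: a=0 b=117/124 c=0 d=-227/3348
  seg 1: a=1 b=-55/62 c=-227/372 d=185/372
  seg 2: a=0 b=-229/372 c=82/93 d=-631/3348
  seg 3: a=1 b=-77/186 c=-101/124 d=101/744
S(25/4) = 7395/7936

Δ: Δ0=1/3, Δ1=-1, Δ2=1/3, Δ3=-3/2
row 1: diag=8, rhs=-8; c'=1/8, d'=-1
row 2: denom=8−1·1/8=63/8; d'=(8−1·-1)/(63/8)=8/7
row 3: denom=10−3·8/21=62/7; d'=(-11−3·8/7)/(62/7)=-101/62
back: M3=-101/62
back: M2=8/7−8/21·-101/62=164/93
back: M1=-1−1/8·164/93=-227/186
M: M0=0, M1=-227/186, M2=164/93, M3=-101/62, M4=0
seg 0: a=0, c=M0/2=0, d=(M1−M0)/(6·3)=-227/3348, b=Δ0−h0·(2M0+M1)/6=117/124
seg 1: a=1, c=M1/2=-227/372, d=(M2−M1)/(6·1)=185/372, b=Δ1−h1·(2M1+M2)/6=-55/62
seg 2: a=0, c=M2/2=82/93, d=(M3−M2)/(6·3)=-631/3348, b=Δ2−h2·(2M2+M3)/6=-229/372
seg 3: a=1, c=M3/2=-101/124, d=(M4−M3)/(6·2)=101/744, b=Δ3−h3·(2M3+M4)/6=-77/186
t_q=25/4 → seg 2, τ=9/4; S=0+-229/372·τ+82/93·τ²+-631/3348·τ³=7395/7936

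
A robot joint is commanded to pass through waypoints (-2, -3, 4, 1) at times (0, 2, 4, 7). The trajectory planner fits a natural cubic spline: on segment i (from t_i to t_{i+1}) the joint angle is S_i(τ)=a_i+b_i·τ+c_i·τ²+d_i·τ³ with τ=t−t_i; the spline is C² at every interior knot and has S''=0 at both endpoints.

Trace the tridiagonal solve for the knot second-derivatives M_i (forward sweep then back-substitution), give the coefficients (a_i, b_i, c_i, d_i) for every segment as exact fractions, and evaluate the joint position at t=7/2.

Δ: Δ0=-1/2, Δ1=7/2, Δ2=-1
row 1: diag=8, rhs=24; c'=1/4, d'=3
row 2: denom=10−2·1/4=19/2; d'=(-27−2·3)/(19/2)=-66/19
back: M2=-66/19
back: M1=3−1/4·-66/19=147/38
M: M0=0, M1=147/38, M2=-66/19, M3=0
seg 0: a=-2, c=M0/2=0, d=(M1−M0)/(6·2)=49/152, b=Δ0−h0·(2M0+M1)/6=-34/19
seg 1: a=-3, c=M1/2=147/76, d=(M2−M1)/(6·2)=-93/152, b=Δ1−h1·(2M1+M2)/6=79/38
seg 2: a=4, c=M2/2=-33/19, d=(M3−M2)/(6·3)=11/57, b=Δ2−h2·(2M2+M3)/6=47/19
t_q=7/2 → seg 1, τ=3/2; S=-3+79/38·τ+147/76·τ²+-93/152·τ³=2925/1216

  seg 0: a=-2 b=-34/19 c=0 d=49/152
  seg 1: a=-3 b=79/38 c=147/76 d=-93/152
  seg 2: a=4 b=47/19 c=-33/19 d=11/57
S(7/2) = 2925/1216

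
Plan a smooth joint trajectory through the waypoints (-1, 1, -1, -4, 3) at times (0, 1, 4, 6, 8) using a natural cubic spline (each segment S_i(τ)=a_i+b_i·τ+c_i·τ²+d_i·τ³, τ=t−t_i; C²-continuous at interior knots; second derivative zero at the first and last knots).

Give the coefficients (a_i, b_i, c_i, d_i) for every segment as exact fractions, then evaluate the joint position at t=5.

Δ: Δ0=2, Δ1=-2/3, Δ2=-3/2, Δ3=7/2
row 1: diag=8, rhs=-16; c'=3/8, d'=-2
row 2: denom=10−3·3/8=71/8; d'=(-5−3·-2)/(71/8)=8/71
row 3: denom=8−2·16/71=536/71; d'=(30−2·8/71)/(536/71)=1057/268
back: M3=1057/268
back: M2=8/71−16/71·1057/268=-52/67
back: M1=-2−3/8·-52/67=-229/134
M: M0=0, M1=-229/134, M2=-52/67, M3=1057/268, M4=0
seg 0: a=-1, c=M0/2=0, d=(M1−M0)/(6·1)=-229/804, b=Δ0−h0·(2M0+M1)/6=1837/804
seg 1: a=1, c=M1/2=-229/268, d=(M2−M1)/(6·3)=125/2412, b=Δ1−h1·(2M1+M2)/6=575/402
seg 2: a=-1, c=M2/2=-26/67, d=(M3−M2)/(6·2)=1265/3216, b=Δ2−h2·(2M2+M3)/6=-1847/804
seg 3: a=-4, c=M3/2=1057/536, d=(M4−M3)/(6·2)=-1057/3216, b=Δ3−h3·(2M3+M4)/6=175/201
t_q=5 → seg 2, τ=1; S=-1+-1847/804·τ+-26/67·τ²+1265/3216·τ³=-3529/1072

  seg 0: a=-1 b=1837/804 c=0 d=-229/804
  seg 1: a=1 b=575/402 c=-229/268 d=125/2412
  seg 2: a=-1 b=-1847/804 c=-26/67 d=1265/3216
  seg 3: a=-4 b=175/201 c=1057/536 d=-1057/3216
S(5) = -3529/1072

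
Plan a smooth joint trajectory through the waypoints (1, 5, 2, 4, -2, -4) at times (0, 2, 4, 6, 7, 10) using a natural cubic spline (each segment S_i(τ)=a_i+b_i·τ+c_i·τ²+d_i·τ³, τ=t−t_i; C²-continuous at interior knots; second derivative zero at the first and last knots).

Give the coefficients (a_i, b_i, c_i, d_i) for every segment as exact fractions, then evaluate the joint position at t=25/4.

  seg 0: a=1 b=12745/3846 c=0 d=-5053/15384
  seg 1: a=5 b=-1207/1923 c=-5053/2564 d=2951/3846
  seg 2: a=2 b=1340/1923 c=6751/2564 d=-19087/15384
  seg 3: a=4 b=-14075/3846 c=-3084/641 d=9503/3846
  seg 4: a=-2 b=-11287/1923 c=3335/1282 d=-3335/11538
S(25/4) = 231621/82048

Δ: Δ0=2, Δ1=-3/2, Δ2=1, Δ3=-6, Δ4=-2/3
row 1: diag=8, rhs=-21; c'=1/4, d'=-21/8
row 2: denom=8−2·1/4=15/2; d'=(15−2·-21/8)/(15/2)=27/10
row 3: denom=6−2·4/15=82/15; d'=(-42−2·27/10)/(82/15)=-711/82
row 4: denom=8−1·15/82=641/82; d'=(32−1·-711/82)/(641/82)=3335/641
back: M4=3335/641
back: M3=-711/82−15/82·3335/641=-6168/641
back: M2=27/10−4/15·-6168/641=6751/1282
back: M1=-21/8−1/4·6751/1282=-5053/1282
M: M0=0, M1=-5053/1282, M2=6751/1282, M3=-6168/641, M4=3335/641, M5=0
seg 0: a=1, c=M0/2=0, d=(M1−M0)/(6·2)=-5053/15384, b=Δ0−h0·(2M0+M1)/6=12745/3846
seg 1: a=5, c=M1/2=-5053/2564, d=(M2−M1)/(6·2)=2951/3846, b=Δ1−h1·(2M1+M2)/6=-1207/1923
seg 2: a=2, c=M2/2=6751/2564, d=(M3−M2)/(6·2)=-19087/15384, b=Δ2−h2·(2M2+M3)/6=1340/1923
seg 3: a=4, c=M3/2=-3084/641, d=(M4−M3)/(6·1)=9503/3846, b=Δ3−h3·(2M3+M4)/6=-14075/3846
seg 4: a=-2, c=M4/2=3335/1282, d=(M5−M4)/(6·3)=-3335/11538, b=Δ4−h4·(2M4+M5)/6=-11287/1923
t_q=25/4 → seg 3, τ=1/4; S=4+-14075/3846·τ+-3084/641·τ²+9503/3846·τ³=231621/82048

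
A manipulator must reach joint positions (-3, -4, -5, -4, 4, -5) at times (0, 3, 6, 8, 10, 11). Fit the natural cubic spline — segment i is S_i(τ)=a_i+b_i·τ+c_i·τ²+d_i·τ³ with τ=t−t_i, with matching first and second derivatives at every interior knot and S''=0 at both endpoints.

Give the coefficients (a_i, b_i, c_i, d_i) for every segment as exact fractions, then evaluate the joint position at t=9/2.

  seg 0: a=-3 b=-512/1149 c=0 d=43/3447
  seg 1: a=-4 b=-125/1149 c=43/383 d=-215/3447
  seg 2: a=-5 b=-1286/1149 c=-172/383 d=5785/9192
  seg 3: a=-4 b=10655/2298 c=5097/1532 d=-8377/4596
  seg 4: a=4 b=-9025/2298 c=-11657/1532 d=11657/4596
S(9/2) = -12627/3064

Δ: Δ0=-1/3, Δ1=-1/3, Δ2=1/2, Δ3=4, Δ4=-9
row 1: diag=12, rhs=0; c'=1/4, d'=0
row 2: denom=10−3·1/4=37/4; d'=(5−3·0)/(37/4)=20/37
row 3: denom=8−2·8/37=280/37; d'=(21−2·20/37)/(280/37)=737/280
row 4: denom=6−2·37/140=383/70; d'=(-78−2·737/280)/(383/70)=-11657/766
back: M4=-11657/766
back: M3=737/280−37/140·-11657/766=5097/766
back: M2=20/37−8/37·5097/766=-344/383
back: M1=0−1/4·-344/383=86/383
M: M0=0, M1=86/383, M2=-344/383, M3=5097/766, M4=-11657/766, M5=0
seg 0: a=-3, c=M0/2=0, d=(M1−M0)/(6·3)=43/3447, b=Δ0−h0·(2M0+M1)/6=-512/1149
seg 1: a=-4, c=M1/2=43/383, d=(M2−M1)/(6·3)=-215/3447, b=Δ1−h1·(2M1+M2)/6=-125/1149
seg 2: a=-5, c=M2/2=-172/383, d=(M3−M2)/(6·2)=5785/9192, b=Δ2−h2·(2M2+M3)/6=-1286/1149
seg 3: a=-4, c=M3/2=5097/1532, d=(M4−M3)/(6·2)=-8377/4596, b=Δ3−h3·(2M3+M4)/6=10655/2298
seg 4: a=4, c=M4/2=-11657/1532, d=(M5−M4)/(6·1)=11657/4596, b=Δ4−h4·(2M4+M5)/6=-9025/2298
t_q=9/2 → seg 1, τ=3/2; S=-4+-125/1149·τ+43/383·τ²+-215/3447·τ³=-12627/3064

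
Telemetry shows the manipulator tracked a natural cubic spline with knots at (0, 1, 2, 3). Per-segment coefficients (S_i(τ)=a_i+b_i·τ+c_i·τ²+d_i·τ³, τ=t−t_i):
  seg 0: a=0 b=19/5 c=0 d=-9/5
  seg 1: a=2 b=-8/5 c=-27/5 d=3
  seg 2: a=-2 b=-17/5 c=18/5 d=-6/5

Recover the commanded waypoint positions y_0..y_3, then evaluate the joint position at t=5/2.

y_0 = S_0(0) = a_0 = 0
y_1 = S_1(0) = a_1 = 2
y_2 = S_2(0) = a_2 = -2
y_3 = S_2(1) = -3
t_q=5/2 is in segment 2 (τ=1/2); S_2(τ)=-59/20

y_0=0 y_1=2 y_2=-2 y_3=-3
S(5/2) = -59/20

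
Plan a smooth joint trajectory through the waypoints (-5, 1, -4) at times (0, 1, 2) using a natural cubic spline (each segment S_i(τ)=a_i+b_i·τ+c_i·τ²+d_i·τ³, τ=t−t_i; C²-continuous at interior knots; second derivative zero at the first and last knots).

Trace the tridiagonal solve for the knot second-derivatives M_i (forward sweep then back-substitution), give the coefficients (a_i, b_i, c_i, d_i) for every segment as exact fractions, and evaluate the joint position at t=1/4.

Δ: Δ0=6, Δ1=-5
row 1: diag=4, rhs=-66; c'=1/4, d'=-33/2
back: M1=-33/2
M: M0=0, M1=-33/2, M2=0
seg 0: a=-5, c=M0/2=0, d=(M1−M0)/(6·1)=-11/4, b=Δ0−h0·(2M0+M1)/6=35/4
seg 1: a=1, c=M1/2=-33/4, d=(M2−M1)/(6·1)=11/4, b=Δ1−h1·(2M1+M2)/6=1/2
t_q=1/4 → seg 0, τ=1/4; S=-5+35/4·τ+0·τ²+-11/4·τ³=-731/256

  seg 0: a=-5 b=35/4 c=0 d=-11/4
  seg 1: a=1 b=1/2 c=-33/4 d=11/4
S(1/4) = -731/256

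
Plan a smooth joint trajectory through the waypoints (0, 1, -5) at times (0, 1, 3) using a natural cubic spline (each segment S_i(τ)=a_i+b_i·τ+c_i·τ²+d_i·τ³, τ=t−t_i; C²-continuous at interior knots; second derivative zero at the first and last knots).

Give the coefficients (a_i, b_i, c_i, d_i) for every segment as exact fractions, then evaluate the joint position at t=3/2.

  seg 0: a=0 b=5/3 c=0 d=-2/3
  seg 1: a=1 b=-1/3 c=-2 d=1/3
S(3/2) = 3/8

Δ: Δ0=1, Δ1=-3
row 1: diag=6, rhs=-24; c'=1/3, d'=-4
back: M1=-4
M: M0=0, M1=-4, M2=0
seg 0: a=0, c=M0/2=0, d=(M1−M0)/(6·1)=-2/3, b=Δ0−h0·(2M0+M1)/6=5/3
seg 1: a=1, c=M1/2=-2, d=(M2−M1)/(6·2)=1/3, b=Δ1−h1·(2M1+M2)/6=-1/3
t_q=3/2 → seg 1, τ=1/2; S=1+-1/3·τ+-2·τ²+1/3·τ³=3/8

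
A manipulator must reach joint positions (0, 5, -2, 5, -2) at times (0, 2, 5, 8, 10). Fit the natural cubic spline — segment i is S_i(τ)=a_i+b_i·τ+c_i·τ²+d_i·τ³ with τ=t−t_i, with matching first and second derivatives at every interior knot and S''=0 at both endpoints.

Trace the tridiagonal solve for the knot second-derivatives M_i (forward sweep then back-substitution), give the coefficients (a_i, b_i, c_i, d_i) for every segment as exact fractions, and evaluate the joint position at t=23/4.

Δ: Δ0=5/2, Δ1=-7/3, Δ2=7/3, Δ3=-7/2
row 1: diag=10, rhs=-29; c'=3/10, d'=-29/10
row 2: denom=12−3·3/10=111/10; d'=(28−3·-29/10)/(111/10)=367/111
row 3: denom=10−3·10/37=340/37; d'=(-35−3·367/111)/(340/37)=-831/170
back: M3=-831/170
back: M2=367/111−10/37·-831/170=236/51
back: M1=-29/10−3/10·236/51=-729/170
M: M0=0, M1=-729/170, M2=236/51, M3=-831/170, M4=0
seg 0: a=0, c=M0/2=0, d=(M1−M0)/(6·2)=-243/680, b=Δ0−h0·(2M0+M1)/6=334/85
seg 1: a=5, c=M1/2=-729/340, d=(M2−M1)/(6·3)=4547/9180, b=Δ1−h1·(2M1+M2)/6=-61/170
seg 2: a=-2, c=M2/2=118/51, d=(M3−M2)/(6·3)=-4853/9180, b=Δ2−h2·(2M2+M3)/6=3/20
seg 3: a=5, c=M3/2=-831/340, d=(M4−M3)/(6·2)=277/680, b=Δ3−h3·(2M3+M4)/6=-41/170
t_q=23/4 → seg 2, τ=3/4; S=-2+3/20·τ+118/51·τ²+-4853/9180·τ³=-3521/4352

  seg 0: a=0 b=334/85 c=0 d=-243/680
  seg 1: a=5 b=-61/170 c=-729/340 d=4547/9180
  seg 2: a=-2 b=3/20 c=118/51 d=-4853/9180
  seg 3: a=5 b=-41/170 c=-831/340 d=277/680
S(23/4) = -3521/4352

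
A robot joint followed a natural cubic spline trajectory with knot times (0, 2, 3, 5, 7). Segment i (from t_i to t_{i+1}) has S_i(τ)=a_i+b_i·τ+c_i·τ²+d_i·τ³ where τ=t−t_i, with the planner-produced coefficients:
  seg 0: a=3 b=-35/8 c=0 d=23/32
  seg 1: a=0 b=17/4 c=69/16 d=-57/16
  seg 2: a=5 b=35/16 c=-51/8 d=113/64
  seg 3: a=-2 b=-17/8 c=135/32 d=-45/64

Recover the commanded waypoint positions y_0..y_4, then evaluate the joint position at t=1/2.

y_0 = S_0(0) = a_0 = 3
y_1 = S_1(0) = a_1 = 0
y_2 = S_2(0) = a_2 = 5
y_3 = S_3(0) = a_3 = -2
y_4 = S_3(2) = 5
t_q=1/2 is in segment 0 (τ=1/2); S_0(τ)=231/256

y_0=3 y_1=0 y_2=5 y_3=-2 y_4=5
S(1/2) = 231/256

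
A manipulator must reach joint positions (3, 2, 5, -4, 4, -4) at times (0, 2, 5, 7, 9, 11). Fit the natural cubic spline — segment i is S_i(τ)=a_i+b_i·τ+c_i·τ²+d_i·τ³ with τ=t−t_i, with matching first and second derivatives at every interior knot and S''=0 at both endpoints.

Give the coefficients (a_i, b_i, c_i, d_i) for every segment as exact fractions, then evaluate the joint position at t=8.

  seg 0: a=3 b=-3631/2570 c=0 d=1173/5140
  seg 1: a=2 b=3407/2570 c=3519/2570 d=-633/1285
  seg 2: a=5 b=-9661/2570 c=-1575/514 d=6923/5140
  seg 3: a=-4 b=377/2570 c=6447/1285 d=-3177/2056
  seg 4: a=4 b=2149/1285 c=-21867/5140 d=7289/10280
S(8) = -3921/10280

Δ: Δ0=-1/2, Δ1=1, Δ2=-9/2, Δ3=4, Δ4=-4
row 1: diag=10, rhs=9; c'=3/10, d'=9/10
row 2: denom=10−3·3/10=91/10; d'=(-33−3·9/10)/(91/10)=-51/13
row 3: denom=8−2·20/91=688/91; d'=(51−2·-51/13)/(688/91)=5355/688
row 4: denom=8−2·91/344=1285/172; d'=(-48−2·5355/688)/(1285/172)=-21867/2570
back: M4=-21867/2570
back: M3=5355/688−91/344·-21867/2570=12894/1285
back: M2=-51/13−20/91·12894/1285=-1575/257
back: M1=9/10−3/10·-1575/257=3519/1285
M: M0=0, M1=3519/1285, M2=-1575/257, M3=12894/1285, M4=-21867/2570, M5=0
seg 0: a=3, c=M0/2=0, d=(M1−M0)/(6·2)=1173/5140, b=Δ0−h0·(2M0+M1)/6=-3631/2570
seg 1: a=2, c=M1/2=3519/2570, d=(M2−M1)/(6·3)=-633/1285, b=Δ1−h1·(2M1+M2)/6=3407/2570
seg 2: a=5, c=M2/2=-1575/514, d=(M3−M2)/(6·2)=6923/5140, b=Δ2−h2·(2M2+M3)/6=-9661/2570
seg 3: a=-4, c=M3/2=6447/1285, d=(M4−M3)/(6·2)=-3177/2056, b=Δ3−h3·(2M3+M4)/6=377/2570
seg 4: a=4, c=M4/2=-21867/5140, d=(M5−M4)/(6·2)=7289/10280, b=Δ4−h4·(2M4+M5)/6=2149/1285
t_q=8 → seg 3, τ=1; S=-4+377/2570·τ+6447/1285·τ²+-3177/2056·τ³=-3921/10280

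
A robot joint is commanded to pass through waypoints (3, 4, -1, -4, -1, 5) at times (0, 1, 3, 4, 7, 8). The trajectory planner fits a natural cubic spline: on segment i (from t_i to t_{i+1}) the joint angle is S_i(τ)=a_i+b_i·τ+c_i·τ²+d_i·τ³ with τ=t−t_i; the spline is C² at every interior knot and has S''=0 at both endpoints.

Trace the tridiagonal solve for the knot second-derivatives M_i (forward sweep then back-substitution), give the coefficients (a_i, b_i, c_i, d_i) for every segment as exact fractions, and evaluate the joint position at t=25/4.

  seg 0: a=3 b=1375/856 c=0 d=-519/856
  seg 1: a=4 b=-91/428 c=-1557/856 d=289/856
  seg 2: a=-1 b=-1471/428 c=177/856 d=197/856
  seg 3: a=-4 b=-1997/856 c=96/107 d=61/856
  seg 4: a=-1 b=2129/428 c=1317/856 d=-439/856
S(25/4) = -213403/54784

Δ: Δ0=1, Δ1=-5/2, Δ2=-3, Δ3=1, Δ4=6
row 1: diag=6, rhs=-21; c'=1/3, d'=-7/2
row 2: denom=6−2·1/3=16/3; d'=(-3−2·-7/2)/(16/3)=3/4
row 3: denom=8−1·3/16=125/16; d'=(24−1·3/4)/(125/16)=372/125
row 4: denom=8−3·48/125=856/125; d'=(30−3·372/125)/(856/125)=1317/428
back: M4=1317/428
back: M3=372/125−48/125·1317/428=192/107
back: M2=3/4−3/16·192/107=177/428
back: M1=-7/2−1/3·177/428=-1557/428
M: M0=0, M1=-1557/428, M2=177/428, M3=192/107, M4=1317/428, M5=0
seg 0: a=3, c=M0/2=0, d=(M1−M0)/(6·1)=-519/856, b=Δ0−h0·(2M0+M1)/6=1375/856
seg 1: a=4, c=M1/2=-1557/856, d=(M2−M1)/(6·2)=289/856, b=Δ1−h1·(2M1+M2)/6=-91/428
seg 2: a=-1, c=M2/2=177/856, d=(M3−M2)/(6·1)=197/856, b=Δ2−h2·(2M2+M3)/6=-1471/428
seg 3: a=-4, c=M3/2=96/107, d=(M4−M3)/(6·3)=61/856, b=Δ3−h3·(2M3+M4)/6=-1997/856
seg 4: a=-1, c=M4/2=1317/856, d=(M5−M4)/(6·1)=-439/856, b=Δ4−h4·(2M4+M5)/6=2129/428
t_q=25/4 → seg 3, τ=9/4; S=-4+-1997/856·τ+96/107·τ²+61/856·τ³=-213403/54784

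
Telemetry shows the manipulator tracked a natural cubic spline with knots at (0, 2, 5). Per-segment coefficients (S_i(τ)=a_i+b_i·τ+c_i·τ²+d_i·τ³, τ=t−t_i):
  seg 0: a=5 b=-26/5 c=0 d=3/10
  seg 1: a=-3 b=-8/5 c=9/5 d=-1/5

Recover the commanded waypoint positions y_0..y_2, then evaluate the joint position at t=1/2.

y_0 = S_0(0) = a_0 = 5
y_1 = S_1(0) = a_1 = -3
y_2 = S_1(3) = 3
t_q=1/2 is in segment 0 (τ=1/2); S_0(τ)=39/16

y_0=5 y_1=-3 y_2=3
S(1/2) = 39/16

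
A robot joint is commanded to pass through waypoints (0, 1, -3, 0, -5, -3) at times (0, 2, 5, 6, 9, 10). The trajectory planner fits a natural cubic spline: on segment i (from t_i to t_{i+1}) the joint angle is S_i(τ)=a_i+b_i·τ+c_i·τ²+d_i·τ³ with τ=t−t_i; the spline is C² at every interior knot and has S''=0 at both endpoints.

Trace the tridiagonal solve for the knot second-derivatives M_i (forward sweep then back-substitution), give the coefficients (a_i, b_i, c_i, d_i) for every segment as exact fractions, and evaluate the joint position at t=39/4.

Δ: Δ0=1/2, Δ1=-4/3, Δ2=3, Δ3=-5/3, Δ4=2
row 1: diag=10, rhs=-11; c'=3/10, d'=-11/10
row 2: denom=8−3·3/10=71/10; d'=(26−3·-11/10)/(71/10)=293/71
row 3: denom=8−1·10/71=558/71; d'=(-28−1·293/71)/(558/71)=-2281/558
row 4: denom=8−3·71/186=425/62; d'=(22−3·-2281/558)/(425/62)=6373/1275
back: M4=6373/1275
back: M3=-2281/558−71/186·6373/1275=-22934/3825
back: M2=293/71−10/71·-22934/3825=3803/765
back: M1=-11/10−3/10·3803/765=-3304/1275
M: M0=0, M1=-3304/1275, M2=3803/765, M3=-22934/3825, M4=6373/1275, M5=0
seg 0: a=0, c=M0/2=0, d=(M1−M0)/(6·2)=-826/3825, b=Δ0−h0·(2M0+M1)/6=10433/7650
seg 1: a=1, c=M1/2=-1652/1275, d=(M2−M1)/(6·3)=28927/68850, b=Δ1−h1·(2M1+M2)/6=-9391/7650
seg 2: a=-3, c=M2/2=3803/1530, d=(M3−M2)/(6·1)=-4661/2550, b=Δ2−h2·(2M2+M3)/6=527/225
seg 3: a=0, c=M3/2=-11467/3825, d=(M4−M3)/(6·3)=42053/68850, b=Δ3−h3·(2M3+M4)/6=13999/7650
seg 4: a=-5, c=M4/2=6373/2550, d=(M5−M4)/(6·1)=-6373/7650, b=Δ4−h4·(2M4+M5)/6=1277/3825
t_q=39/4 → seg 4, τ=3/4; S=-5+1277/3825·τ+6373/2550·τ²+-6373/7650·τ³=-120613/32640

  seg 0: a=0 b=10433/7650 c=0 d=-826/3825
  seg 1: a=1 b=-9391/7650 c=-1652/1275 d=28927/68850
  seg 2: a=-3 b=527/225 c=3803/1530 d=-4661/2550
  seg 3: a=0 b=13999/7650 c=-11467/3825 d=42053/68850
  seg 4: a=-5 b=1277/3825 c=6373/2550 d=-6373/7650
S(39/4) = -120613/32640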